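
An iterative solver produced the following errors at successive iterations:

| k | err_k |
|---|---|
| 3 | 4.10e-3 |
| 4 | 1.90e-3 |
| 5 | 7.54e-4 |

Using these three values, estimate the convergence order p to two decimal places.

1.20

p ≈ ln(err_5/err_4) / ln(err_4/err_3)
  = ln(7.54e-4/1.90e-3) / ln(1.90e-3/4.10e-3)
  = ln(0.396842) / ln(0.463415)
  = -0.92422 / -0.76913 ≈ 1.20164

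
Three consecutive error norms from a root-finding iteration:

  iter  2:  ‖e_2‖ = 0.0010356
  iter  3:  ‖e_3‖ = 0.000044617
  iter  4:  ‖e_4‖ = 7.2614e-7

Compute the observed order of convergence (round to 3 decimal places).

p ≈ ln(‖e_4‖/‖e_3‖) / ln(‖e_3‖/‖e_2‖)
  = ln(7.2614e-7/0.000044617) / ln(0.000044617/0.0010356)
  = ln(0.016275) / ln(0.0430832)
  = -4.118125 / -3.144622 ≈ 1.309577

1.310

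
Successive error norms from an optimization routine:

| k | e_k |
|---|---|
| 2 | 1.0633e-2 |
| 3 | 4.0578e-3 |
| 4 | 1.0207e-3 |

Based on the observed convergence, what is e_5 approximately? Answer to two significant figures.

First estimate the order: p ≈ ln(e_4/e_3) / ln(e_3/e_2) = ln(1.0207e-3/4.0578e-3)/ln(4.0578e-3/1.0633e-2) = ln(0.25154)/ln(0.381623) ≈ 1.4327.
Then e_5 ≈ e_4·(e_4/e_3)^p = 1.0207e-3·(0.25154)^1.4327 = 1.0207e-3·0.138436 ≈ 0.0001413.

1.4e-4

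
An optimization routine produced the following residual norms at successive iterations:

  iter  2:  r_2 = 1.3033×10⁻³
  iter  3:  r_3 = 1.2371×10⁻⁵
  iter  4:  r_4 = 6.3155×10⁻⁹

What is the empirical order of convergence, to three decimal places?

1.628

p ≈ ln(r_4/r_3) / ln(r_3/r_2)
  = ln(6.3155×10⁻⁹/1.2371×10⁻⁵) / ln(1.2371×10⁻⁵/1.3033×10⁻³)
  = ln(0.000510508) / ln(0.00949206)
  = -7.580104 / -4.657300 ≈ 1.627575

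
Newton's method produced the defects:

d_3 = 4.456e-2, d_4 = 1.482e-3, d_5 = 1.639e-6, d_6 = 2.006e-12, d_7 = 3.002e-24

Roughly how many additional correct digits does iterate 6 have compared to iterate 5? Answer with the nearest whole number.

6

Digits gained ≈ log₁₀(d_5/d_6) = log₁₀(1.639e-6/2.006e-12) = log₁₀(817049) ≈ 5.912.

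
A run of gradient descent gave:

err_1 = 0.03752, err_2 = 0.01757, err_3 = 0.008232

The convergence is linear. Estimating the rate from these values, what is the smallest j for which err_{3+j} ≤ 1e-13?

Rate ρ ≈ err_3/err_2 = 0.008232/0.01757 = 0.4685.
After j more steps, err_{3+j} ≈ 0.008232·ρ^j; need ρ^j ≤ 1e-13/0.008232 = 1.21477e-11.
j ≥ ln(1.21477e-11)/ln(0.4685) = -25.1339/-0.75822 = 33.149.
So 34 more iterations are needed.

34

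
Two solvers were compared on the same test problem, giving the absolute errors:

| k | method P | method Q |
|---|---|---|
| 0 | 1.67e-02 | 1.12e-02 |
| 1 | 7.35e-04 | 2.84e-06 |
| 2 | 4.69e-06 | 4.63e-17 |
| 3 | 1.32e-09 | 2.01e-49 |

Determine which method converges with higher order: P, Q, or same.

Method P: p ≈ ln(1.32e-09/4.69e-06)/ln(4.69e-06/7.35e-04) ≈ 1.62.
Method Q: p ≈ ln(2.01e-49/4.63e-17)/ln(4.63e-17/2.84e-06) ≈ 3.00.
Method Q has the higher order (≈3.0 vs ≈1.6).

Q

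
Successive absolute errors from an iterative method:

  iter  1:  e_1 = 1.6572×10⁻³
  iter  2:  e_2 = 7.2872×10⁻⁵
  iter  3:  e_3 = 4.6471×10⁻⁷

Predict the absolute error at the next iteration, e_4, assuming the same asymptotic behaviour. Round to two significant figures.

1.3e-10

First estimate the order: p ≈ ln(e_3/e_2) / ln(e_2/e_1) = ln(4.6471×10⁻⁷/7.2872×10⁻⁵)/ln(7.2872×10⁻⁵/1.6572×10⁻³) = ln(0.00637707)/ln(0.043973) ≈ 1.6180.
Then e_4 ≈ e_3·(e_3/e_2)^p = 4.6471×10⁻⁷·(0.00637707)^1.6180 = 4.6471×10⁻⁷·0.000280464 ≈ 1.303e-10.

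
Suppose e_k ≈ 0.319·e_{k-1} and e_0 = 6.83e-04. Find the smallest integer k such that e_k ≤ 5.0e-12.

17

After k steps, e_k ≈ 6.83e-04·0.319^k.
Need 0.319^k ≤ 5.0e-12/6.83e-04 = 7.32064e-09.
k ≥ ln(7.32064e-09)/ln(0.319) = -18.7326/-1.14256 = 16.395.
Smallest integer k = 17.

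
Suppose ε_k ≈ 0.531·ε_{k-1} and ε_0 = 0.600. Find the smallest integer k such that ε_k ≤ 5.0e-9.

After k steps, ε_k ≈ 0.600·0.531^k.
Need 0.531^k ≤ 5.0e-9/0.600 = 8.33333e-09.
k ≥ ln(8.33333e-09)/ln(0.531) = -18.6030/-0.63299 = 29.389.
Smallest integer k = 30.

30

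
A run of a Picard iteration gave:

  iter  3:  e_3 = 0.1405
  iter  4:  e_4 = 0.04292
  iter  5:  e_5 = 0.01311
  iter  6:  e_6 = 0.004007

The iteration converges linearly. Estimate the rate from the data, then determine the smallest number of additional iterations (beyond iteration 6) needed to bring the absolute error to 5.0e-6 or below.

6

Rate ρ ≈ e_6/e_5 = 0.004007/0.01311 = 0.3056.
After j more steps, e_{6+j} ≈ 0.004007·ρ^j; need ρ^j ≤ 5.0e-6/0.004007 = 0.00124782.
j ≥ ln(0.00124782)/ln(0.3056) = -6.6864/-1.18548 = 5.640.
So 6 more iterations are needed.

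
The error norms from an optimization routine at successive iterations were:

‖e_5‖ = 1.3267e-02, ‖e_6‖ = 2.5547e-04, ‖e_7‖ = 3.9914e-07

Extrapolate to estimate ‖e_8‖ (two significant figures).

1.0e-11

First estimate the order: p ≈ ln(‖e_7‖/‖e_6‖) / ln(‖e_6‖/‖e_5‖) = ln(3.9914e-07/2.5547e-04)/ln(2.5547e-04/1.3267e-02) = ln(0.00156238)/ln(0.019256) ≈ 1.6359.
Then ‖e_8‖ ≈ ‖e_7‖·(‖e_7‖/‖e_6‖)^p = 3.9914e-07·(0.00156238)^1.6359 = 3.9914e-07·2.56635e-05 ≈ 1.024e-11.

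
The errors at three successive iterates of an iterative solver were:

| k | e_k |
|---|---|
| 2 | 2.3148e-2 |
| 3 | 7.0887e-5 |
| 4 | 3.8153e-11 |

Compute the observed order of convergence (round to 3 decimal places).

2.494

p ≈ ln(e_4/e_3) / ln(e_3/e_2)
  = ln(3.8153e-11/7.0887e-5) / ln(7.0887e-5/2.3148e-2)
  = ln(5.38223e-07) / ln(0.00306234)
  = -14.434993 / -5.788576 ≈ 2.493704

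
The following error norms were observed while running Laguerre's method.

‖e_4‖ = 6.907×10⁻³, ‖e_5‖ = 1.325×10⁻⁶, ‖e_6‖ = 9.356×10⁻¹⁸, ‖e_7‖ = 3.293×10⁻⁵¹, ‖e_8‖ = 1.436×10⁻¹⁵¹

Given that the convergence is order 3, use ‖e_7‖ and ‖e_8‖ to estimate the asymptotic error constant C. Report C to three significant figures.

4.02

C ≈ ‖e_8‖ / ‖e_7‖^3
  = 1.436×10⁻¹⁵¹ / (3.293×10⁻⁵¹)^3
  = 1.436×10⁻¹⁵¹ / 3.57088e-152 ≈ 4.0214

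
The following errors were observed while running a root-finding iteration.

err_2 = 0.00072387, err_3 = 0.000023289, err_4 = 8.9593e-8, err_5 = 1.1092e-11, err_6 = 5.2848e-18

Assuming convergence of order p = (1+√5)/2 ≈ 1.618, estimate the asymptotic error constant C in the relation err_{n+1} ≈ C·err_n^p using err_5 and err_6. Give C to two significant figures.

2.8

C ≈ err_6 / err_5^1.618
  = 5.2848e-18 / (1.1092e-11)^1.618
  = 5.2848e-18 / 1.88289e-18 ≈ 2.8067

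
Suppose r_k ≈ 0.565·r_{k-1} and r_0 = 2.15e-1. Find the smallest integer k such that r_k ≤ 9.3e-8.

After k steps, r_k ≈ 2.15e-1·0.565^k.
Need 0.565^k ≤ 9.3e-8/2.15e-1 = 4.32558e-07.
k ≥ ln(4.32558e-07)/ln(0.565) = -14.6535/-0.57093 = 25.666.
Smallest integer k = 26.

26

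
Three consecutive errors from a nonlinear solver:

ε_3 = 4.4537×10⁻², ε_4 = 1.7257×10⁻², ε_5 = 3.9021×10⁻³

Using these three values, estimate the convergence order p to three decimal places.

p ≈ ln(ε_5/ε_4) / ln(ε_4/ε_3)
  = ln(3.9021×10⁻³/1.7257×10⁻²) / ln(1.7257×10⁻²/4.4537×10⁻²)
  = ln(0.226117) / ln(0.387476)
  = -1.486703 / -0.948101 ≈ 1.568085

1.568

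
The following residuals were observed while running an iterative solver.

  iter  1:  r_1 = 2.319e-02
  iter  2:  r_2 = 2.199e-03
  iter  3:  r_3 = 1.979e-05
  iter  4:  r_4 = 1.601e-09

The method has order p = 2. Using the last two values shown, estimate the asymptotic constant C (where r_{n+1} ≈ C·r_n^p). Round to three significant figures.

4.09

C ≈ r_4 / r_3^2
  = 1.601e-09 / (1.979e-05)^2
  = 1.601e-09 / 3.91644e-10 ≈ 4.0879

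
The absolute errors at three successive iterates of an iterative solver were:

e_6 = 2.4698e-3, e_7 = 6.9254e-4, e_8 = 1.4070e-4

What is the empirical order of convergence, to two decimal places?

p ≈ ln(e_8/e_7) / ln(e_7/e_6)
  = ln(1.4070e-4/6.9254e-4) / ln(6.9254e-4/2.4698e-3)
  = ln(0.203165) / ln(0.280403)
  = -1.59374 / -1.27153 ≈ 1.25340

1.25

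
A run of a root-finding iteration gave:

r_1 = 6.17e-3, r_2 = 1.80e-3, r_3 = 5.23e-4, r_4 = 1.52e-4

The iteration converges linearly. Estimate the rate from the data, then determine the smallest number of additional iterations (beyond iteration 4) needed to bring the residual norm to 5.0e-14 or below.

Rate ρ ≈ r_4/r_3 = 1.52e-4/5.23e-4 = 0.2906.
After j more steps, r_{4+j} ≈ 1.52e-4·ρ^j; need ρ^j ≤ 5.0e-14/1.52e-4 = 3.28947e-10.
j ≥ ln(3.28947e-10)/ln(0.2906) = -21.8351/-1.23581 = 17.669.
So 18 more iterations are needed.

18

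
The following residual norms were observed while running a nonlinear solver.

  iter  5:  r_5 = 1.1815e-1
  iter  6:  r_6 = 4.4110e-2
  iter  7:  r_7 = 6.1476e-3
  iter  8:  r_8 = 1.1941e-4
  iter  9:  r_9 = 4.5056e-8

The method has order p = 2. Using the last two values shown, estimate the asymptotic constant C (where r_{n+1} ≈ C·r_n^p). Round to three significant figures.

C ≈ r_9 / r_8^2
  = 4.5056e-8 / (1.1941e-4)^2
  = 4.5056e-8 / 1.42587e-08 ≈ 3.1599

3.16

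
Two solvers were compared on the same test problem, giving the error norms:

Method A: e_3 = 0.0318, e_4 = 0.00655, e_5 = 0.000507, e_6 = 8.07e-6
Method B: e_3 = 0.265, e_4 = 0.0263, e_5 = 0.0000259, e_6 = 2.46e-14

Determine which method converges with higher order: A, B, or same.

Method A: p ≈ ln(8.07e-6/0.000507)/ln(0.000507/0.00655) ≈ 1.62.
Method B: p ≈ ln(2.46e-14/0.0000259)/ln(0.0000259/0.0263) ≈ 3.00.
Method B has the higher order (≈3.0 vs ≈1.6).

B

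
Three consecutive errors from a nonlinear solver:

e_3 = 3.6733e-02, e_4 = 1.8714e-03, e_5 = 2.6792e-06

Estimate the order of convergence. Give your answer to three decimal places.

p ≈ ln(e_5/e_4) / ln(e_4/e_3)
  = ln(2.6792e-06/1.8714e-03) / ln(1.8714e-03/3.6733e-02)
  = ln(0.00143166) / ln(0.050946)
  = -6.548921 / -2.976989 ≈ 2.199847

2.200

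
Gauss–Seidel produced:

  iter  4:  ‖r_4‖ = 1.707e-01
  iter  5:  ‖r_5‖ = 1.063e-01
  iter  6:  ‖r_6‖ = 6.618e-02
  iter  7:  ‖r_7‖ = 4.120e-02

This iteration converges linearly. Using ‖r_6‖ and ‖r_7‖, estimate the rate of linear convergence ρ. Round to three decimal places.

ρ ≈ ‖r_7‖/‖r_6‖ = 4.120e-02/6.618e-02 = 0.62254

0.623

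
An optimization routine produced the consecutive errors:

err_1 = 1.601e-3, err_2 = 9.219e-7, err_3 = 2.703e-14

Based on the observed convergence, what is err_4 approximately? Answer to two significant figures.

First estimate the order: p ≈ ln(err_3/err_2) / ln(err_2/err_1) = ln(2.703e-14/9.219e-7)/ln(9.219e-7/1.601e-3) = ln(2.93199e-08)/ln(0.000575828) ≈ 2.3252.
Then err_4 ≈ err_3·(err_3/err_2)^p = 2.703e-14·(2.93199e-08)^2.3252 = 2.703e-14·3.05243e-18 ≈ 8.251e-32.

8.3e-32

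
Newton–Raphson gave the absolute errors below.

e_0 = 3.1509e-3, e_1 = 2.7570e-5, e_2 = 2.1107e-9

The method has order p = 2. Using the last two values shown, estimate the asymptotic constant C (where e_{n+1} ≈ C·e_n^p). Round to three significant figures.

C ≈ e_2 / e_1^2
  = 2.1107e-9 / (2.7570e-5)^2
  = 2.1107e-9 / 7.60105e-10 ≈ 2.7769

2.78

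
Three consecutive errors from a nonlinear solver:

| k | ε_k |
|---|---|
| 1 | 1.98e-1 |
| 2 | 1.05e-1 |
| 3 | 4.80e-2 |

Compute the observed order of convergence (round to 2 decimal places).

1.23

p ≈ ln(ε_3/ε_2) / ln(ε_2/ε_1)
  = ln(4.80e-2/1.05e-1) / ln(1.05e-1/1.98e-1)
  = ln(0.457143) / ln(0.530303)
  = -0.78276 / -0.63431 ≈ 1.23403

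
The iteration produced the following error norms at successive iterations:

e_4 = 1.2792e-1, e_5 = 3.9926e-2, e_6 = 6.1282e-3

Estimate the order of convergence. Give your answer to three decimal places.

1.610

p ≈ ln(e_6/e_5) / ln(e_5/e_4)
  = ln(6.1282e-3/3.9926e-2) / ln(3.9926e-2/1.2792e-1)
  = ln(0.153489) / ln(0.312117)
  = -1.874126 / -1.164377 ≈ 1.609553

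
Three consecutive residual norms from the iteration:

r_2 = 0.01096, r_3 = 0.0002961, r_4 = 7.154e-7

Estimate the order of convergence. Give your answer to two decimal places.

1.67

p ≈ ln(r_4/r_3) / ln(r_3/r_2)
  = ln(7.154e-7/0.0002961) / ln(0.0002961/0.01096)
  = ln(0.00241608) / ln(0.0270164)
  = -6.02561 / -3.61131 ≈ 1.66854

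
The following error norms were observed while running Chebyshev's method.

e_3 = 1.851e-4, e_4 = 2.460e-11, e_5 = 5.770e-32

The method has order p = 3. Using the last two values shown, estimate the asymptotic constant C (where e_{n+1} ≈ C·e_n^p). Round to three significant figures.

C ≈ e_5 / e_4^3
  = 5.770e-32 / (2.460e-11)^3
  = 5.770e-32 / 1.48869e-32 ≈ 3.8759

3.88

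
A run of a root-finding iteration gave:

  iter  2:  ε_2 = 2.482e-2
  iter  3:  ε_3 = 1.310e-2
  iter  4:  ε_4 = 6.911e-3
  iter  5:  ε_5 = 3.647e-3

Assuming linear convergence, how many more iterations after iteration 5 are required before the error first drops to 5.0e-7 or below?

Rate ρ ≈ ε_5/ε_4 = 3.647e-3/6.911e-3 = 0.5277.
After j more steps, ε_{5+j} ≈ 3.647e-3·ρ^j; need ρ^j ≤ 5.0e-7/3.647e-3 = 0.000137099.
j ≥ ln(0.000137099)/ln(0.5277) = -8.8948/-0.63923 = 13.915.
So 14 more iterations are needed.

14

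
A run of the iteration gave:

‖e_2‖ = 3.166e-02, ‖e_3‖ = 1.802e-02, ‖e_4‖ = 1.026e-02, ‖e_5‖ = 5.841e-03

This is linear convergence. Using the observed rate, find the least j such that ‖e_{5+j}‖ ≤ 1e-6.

Rate ρ ≈ ‖e_5‖/‖e_4‖ = 5.841e-03/1.026e-02 = 0.5693.
After j more steps, ‖e_{5+j}‖ ≈ 5.841e-03·ρ^j; need ρ^j ≤ 1e-6/5.841e-03 = 0.000171204.
j ≥ ln(0.000171204)/ln(0.5693) = -8.6727/-0.56335 = 15.395.
So 16 more iterations are needed.

16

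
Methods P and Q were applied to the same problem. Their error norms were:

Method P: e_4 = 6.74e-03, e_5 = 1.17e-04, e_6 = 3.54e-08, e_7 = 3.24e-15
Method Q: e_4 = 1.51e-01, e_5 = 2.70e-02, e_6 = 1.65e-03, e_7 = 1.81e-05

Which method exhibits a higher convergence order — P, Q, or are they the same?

Method P: p ≈ ln(3.24e-15/3.54e-08)/ln(3.54e-08/1.17e-04) ≈ 2.00.
Method Q: p ≈ ln(1.81e-05/1.65e-03)/ln(1.65e-03/2.70e-02) ≈ 1.61.
Method P has the higher order (≈2.0 vs ≈1.6).

P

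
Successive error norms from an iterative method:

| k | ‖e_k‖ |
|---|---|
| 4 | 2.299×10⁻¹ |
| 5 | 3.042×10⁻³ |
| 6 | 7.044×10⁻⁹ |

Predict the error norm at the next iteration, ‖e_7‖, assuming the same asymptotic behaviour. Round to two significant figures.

First estimate the order: p ≈ ln(‖e_6‖/‖e_5‖) / ln(‖e_5‖/‖e_4‖) = ln(7.044×10⁻⁹/3.042×10⁻³)/ln(3.042×10⁻³/2.299×10⁻¹) = ln(2.31558e-06)/ln(0.0132318) ≈ 3.0001.
Then ‖e_7‖ ≈ ‖e_6‖·(‖e_6‖/‖e_5‖)^p = 7.044×10⁻⁹·(2.31558e-06)^3.0001 = 7.044×10⁻⁹·1.23998e-17 ≈ 8.734e-26.

8.7e-26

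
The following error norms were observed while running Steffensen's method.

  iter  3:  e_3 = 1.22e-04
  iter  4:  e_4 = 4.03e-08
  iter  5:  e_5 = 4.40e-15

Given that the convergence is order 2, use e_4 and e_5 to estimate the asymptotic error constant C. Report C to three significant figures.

C ≈ e_5 / e_4^2
  = 4.40e-15 / (4.03e-08)^2
  = 4.40e-15 / 1.62409e-15 ≈ 2.7092

2.71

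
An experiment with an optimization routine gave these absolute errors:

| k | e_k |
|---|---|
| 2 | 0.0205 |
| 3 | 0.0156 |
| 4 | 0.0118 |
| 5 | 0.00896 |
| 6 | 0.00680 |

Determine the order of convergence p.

1

Consecutive ratios: e_6/e_5 = 0.00680/0.00896 = 0.758929, e_5/e_4 = 0.00896/0.0118 = 0.759322.
p ≈ ln(0.758929)/ln(0.759322) = -0.2758/-0.2753 ≈ 1.00.
So the convergence is linear (order 1).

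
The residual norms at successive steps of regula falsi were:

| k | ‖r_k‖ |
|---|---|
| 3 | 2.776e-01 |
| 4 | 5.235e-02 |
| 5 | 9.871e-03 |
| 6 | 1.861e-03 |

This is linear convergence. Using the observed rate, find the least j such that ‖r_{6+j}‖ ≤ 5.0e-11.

11

Rate ρ ≈ ‖r_6‖/‖r_5‖ = 1.861e-03/9.871e-03 = 0.1885.
After j more steps, ‖r_{6+j}‖ ≈ 1.861e-03·ρ^j; need ρ^j ≤ 5.0e-11/1.861e-03 = 2.68673e-08.
j ≥ ln(2.68673e-08)/ln(0.1885) = -17.4324/-1.66866 = 10.447.
So 11 more iterations are needed.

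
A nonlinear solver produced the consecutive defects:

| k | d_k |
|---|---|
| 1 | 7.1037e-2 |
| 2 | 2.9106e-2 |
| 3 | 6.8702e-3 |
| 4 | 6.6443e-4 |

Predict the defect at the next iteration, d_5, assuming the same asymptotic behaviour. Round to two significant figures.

First estimate the order: p ≈ ln(d_4/d_3) / ln(d_3/d_2) = ln(6.6443e-4/6.8702e-3)/ln(6.8702e-3/2.9106e-2) = ln(0.0967119)/ln(0.236041) ≈ 1.6180.
Then d_5 ≈ d_4·(d_4/d_3)^p = 6.6443e-4·(0.0967119)^1.6180 = 6.6443e-4·0.02283 ≈ 1.517e-05.

1.5e-5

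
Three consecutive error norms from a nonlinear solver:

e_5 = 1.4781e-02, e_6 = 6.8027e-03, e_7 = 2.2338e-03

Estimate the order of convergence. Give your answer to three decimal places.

p ≈ ln(e_7/e_6) / ln(e_6/e_5)
  = ln(2.2338e-03/6.8027e-03) / ln(6.8027e-03/1.4781e-02)
  = ln(0.32837) / ln(0.460233)
  = -1.113614 / -0.776022 ≈ 1.435029

1.435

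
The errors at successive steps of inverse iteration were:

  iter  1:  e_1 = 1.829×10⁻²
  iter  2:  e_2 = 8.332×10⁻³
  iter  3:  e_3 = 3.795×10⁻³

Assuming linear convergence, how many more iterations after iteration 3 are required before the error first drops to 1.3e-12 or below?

Rate ρ ≈ e_3/e_2 = 3.795×10⁻³/8.332×10⁻³ = 0.4555.
After j more steps, e_{3+j} ≈ 3.795×10⁻³·ρ^j; need ρ^j ≤ 1.3e-12/3.795×10⁻³ = 3.42556e-10.
j ≥ ln(3.42556e-10)/ln(0.4555) = -21.7946/-0.78636 = 27.716.
So 28 more iterations are needed.

28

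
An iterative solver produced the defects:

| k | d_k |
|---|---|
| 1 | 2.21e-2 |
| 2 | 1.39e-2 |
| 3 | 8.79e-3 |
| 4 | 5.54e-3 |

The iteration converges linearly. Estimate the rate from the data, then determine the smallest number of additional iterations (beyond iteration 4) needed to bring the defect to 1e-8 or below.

29

Rate ρ ≈ d_4/d_3 = 5.54e-3/8.79e-3 = 0.6303.
After j more steps, d_{4+j} ≈ 5.54e-3·ρ^j; need ρ^j ≤ 1e-8/5.54e-3 = 1.80505e-06.
j ≥ ln(1.80505e-06)/ln(0.6303) = -13.2249/-0.46156 = 28.653.
So 29 more iterations are needed.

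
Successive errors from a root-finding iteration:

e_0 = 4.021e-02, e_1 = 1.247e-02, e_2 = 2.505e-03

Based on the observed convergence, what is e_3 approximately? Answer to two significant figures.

First estimate the order: p ≈ ln(e_2/e_1) / ln(e_1/e_0) = ln(2.505e-03/1.247e-02)/ln(1.247e-02/4.021e-02) = ln(0.200882)/ln(0.310122) ≈ 1.3709.
Then e_3 ≈ e_2·(e_2/e_1)^p = 2.505e-03·(0.200882)^1.3709 = 2.505e-03·0.110765 ≈ 0.0002775.

2.8e-4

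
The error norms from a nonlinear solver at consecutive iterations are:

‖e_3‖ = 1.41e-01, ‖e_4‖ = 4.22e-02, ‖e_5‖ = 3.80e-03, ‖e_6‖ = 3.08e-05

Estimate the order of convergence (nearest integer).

Consecutive ratios: ‖e_6‖/‖e_5‖ = 3.08e-05/3.80e-03 = 0.00810526, ‖e_5‖/‖e_4‖ = 3.80e-03/4.22e-02 = 0.0900474.
p ≈ ln(0.00810526)/ln(0.0900474) = -4.8152/-2.4074 ≈ 2.00.
So the convergence is quadratic (order 2).

2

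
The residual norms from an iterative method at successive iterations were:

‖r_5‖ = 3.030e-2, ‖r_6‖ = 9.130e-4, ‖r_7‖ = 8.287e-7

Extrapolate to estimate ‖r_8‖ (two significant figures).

6.8e-13

First estimate the order: p ≈ ln(‖r_7‖/‖r_6‖) / ln(‖r_6‖/‖r_5‖) = ln(8.287e-7/9.130e-4)/ln(9.130e-4/3.030e-2) = ln(0.000907667)/ln(0.030132) ≈ 2.0001.
Then ‖r_8‖ ≈ ‖r_7‖·(‖r_7‖/‖r_6‖)^p = 8.287e-7·(0.000907667)^2.0001 = 8.287e-7·8.23283e-07 ≈ 6.823e-13.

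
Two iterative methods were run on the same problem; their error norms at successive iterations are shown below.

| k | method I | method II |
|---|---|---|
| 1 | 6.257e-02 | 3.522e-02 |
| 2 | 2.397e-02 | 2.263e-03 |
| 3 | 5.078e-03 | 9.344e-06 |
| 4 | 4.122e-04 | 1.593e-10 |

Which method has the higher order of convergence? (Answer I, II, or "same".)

Method I: p ≈ ln(4.122e-04/5.078e-03)/ln(5.078e-03/2.397e-02) ≈ 1.62.
Method II: p ≈ ln(1.593e-10/9.344e-06)/ln(9.344e-06/2.263e-03) ≈ 2.00.
Method II has the higher order (≈2.0 vs ≈1.6).

II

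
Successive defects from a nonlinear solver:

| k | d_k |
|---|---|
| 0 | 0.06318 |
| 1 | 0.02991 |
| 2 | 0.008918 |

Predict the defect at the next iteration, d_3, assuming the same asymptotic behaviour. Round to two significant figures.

1.3e-3

First estimate the order: p ≈ ln(d_2/d_1) / ln(d_1/d_0) = ln(0.008918/0.02991)/ln(0.02991/0.06318) = ln(0.298161)/ln(0.473409) ≈ 1.6183.
Then d_3 ≈ d_2·(d_2/d_1)^p = 0.008918·(0.298161)^1.6183 = 0.008918·0.141092 ≈ 0.001258.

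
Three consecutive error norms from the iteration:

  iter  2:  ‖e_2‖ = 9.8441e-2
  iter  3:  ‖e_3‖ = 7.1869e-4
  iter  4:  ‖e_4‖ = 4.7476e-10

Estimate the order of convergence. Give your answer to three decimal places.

p ≈ ln(‖e_4‖/‖e_3‖) / ln(‖e_3‖/‖e_2‖)
  = ln(4.7476e-10/7.1869e-4) / ln(7.1869e-4/9.8441e-2)
  = ln(6.60591e-07) / ln(0.00730072)
  = -14.230131 / -4.919782 ≈ 2.892431

2.892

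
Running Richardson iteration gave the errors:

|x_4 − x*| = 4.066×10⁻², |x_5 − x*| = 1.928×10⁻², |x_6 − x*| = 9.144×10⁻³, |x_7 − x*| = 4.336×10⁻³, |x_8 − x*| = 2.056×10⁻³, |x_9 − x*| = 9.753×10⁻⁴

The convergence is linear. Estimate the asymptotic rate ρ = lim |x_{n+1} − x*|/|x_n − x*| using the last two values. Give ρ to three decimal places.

ρ ≈ |x_9 − x*|/|x_8 − x*| = 9.753×10⁻⁴/2.056×10⁻³ = 0.47437

0.474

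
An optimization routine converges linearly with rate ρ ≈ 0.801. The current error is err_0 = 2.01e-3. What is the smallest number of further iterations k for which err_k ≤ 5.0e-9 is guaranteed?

59

After k steps, err_k ≈ 2.01e-3·0.801^k.
Need 0.801^k ≤ 5.0e-9/2.01e-3 = 2.48756e-06.
k ≥ ln(2.48756e-06)/ln(0.801) = -12.9042/-0.22189 = 58.156.
Smallest integer k = 59.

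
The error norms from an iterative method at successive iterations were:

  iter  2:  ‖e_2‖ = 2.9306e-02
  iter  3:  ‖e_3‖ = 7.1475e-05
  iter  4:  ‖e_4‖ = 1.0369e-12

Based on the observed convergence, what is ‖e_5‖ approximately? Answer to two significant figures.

First estimate the order: p ≈ ln(‖e_4‖/‖e_3‖) / ln(‖e_3‖/‖e_2‖) = ln(1.0369e-12/7.1475e-05)/ln(7.1475e-05/2.9306e-02) = ln(1.45072e-08)/ln(0.00243892) ≈ 3.0000.
Then ‖e_5‖ ≈ ‖e_4‖·(‖e_4‖/‖e_3‖)^p = 1.0369e-12·(1.45072e-08)^3.0000 = 1.0369e-12·3.05317e-24 ≈ 3.166e-36.

3.2e-36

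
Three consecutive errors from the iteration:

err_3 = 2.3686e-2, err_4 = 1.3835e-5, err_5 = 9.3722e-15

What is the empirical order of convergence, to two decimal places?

p ≈ ln(err_5/err_4) / ln(err_4/err_3)
  = ln(9.3722e-15/1.3835e-5) / ln(1.3835e-5/2.3686e-2)
  = ln(6.77427e-10) / ln(0.0005841)
  = -21.11272 / -7.44544 ≈ 2.83566

2.84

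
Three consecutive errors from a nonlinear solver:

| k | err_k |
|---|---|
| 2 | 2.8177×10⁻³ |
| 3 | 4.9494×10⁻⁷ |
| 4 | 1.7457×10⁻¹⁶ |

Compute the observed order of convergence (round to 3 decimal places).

p ≈ ln(err_4/err_3) / ln(err_3/err_2)
  = ln(1.7457×10⁻¹⁶/4.9494×10⁻⁷) / ln(4.9494×10⁻⁷/2.8177×10⁻³)
  = ln(3.52709e-10) / ln(0.000175654)
  = -21.765378 / -8.646994 ≈ 2.517103

2.517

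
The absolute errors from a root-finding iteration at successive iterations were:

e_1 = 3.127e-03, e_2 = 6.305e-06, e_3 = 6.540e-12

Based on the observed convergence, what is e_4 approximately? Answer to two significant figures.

3.4e-25

First estimate the order: p ≈ ln(e_3/e_2) / ln(e_2/e_1) = ln(6.540e-12/6.305e-06)/ln(6.305e-06/3.127e-03) = ln(1.03727e-06)/ln(0.00201631) ≈ 2.2201.
Then e_4 ≈ e_3·(e_3/e_2)^p = 6.540e-12·(1.03727e-06)^2.2201 = 6.540e-12·5.1842e-14 ≈ 3.39e-25.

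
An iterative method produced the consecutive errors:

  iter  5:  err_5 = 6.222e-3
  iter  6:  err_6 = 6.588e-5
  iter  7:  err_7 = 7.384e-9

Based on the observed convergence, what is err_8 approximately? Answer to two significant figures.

9.3e-17

First estimate the order: p ≈ ln(err_7/err_6) / ln(err_6/err_5) = ln(7.384e-9/6.588e-5)/ln(6.588e-5/6.222e-3) = ln(0.000112083)/ln(0.0105882) ≈ 2.0001.
Then err_8 ≈ err_7·(err_7/err_6)^p = 7.384e-9·(0.000112083)^2.0001 = 7.384e-9·1.25512e-08 ≈ 9.268e-17.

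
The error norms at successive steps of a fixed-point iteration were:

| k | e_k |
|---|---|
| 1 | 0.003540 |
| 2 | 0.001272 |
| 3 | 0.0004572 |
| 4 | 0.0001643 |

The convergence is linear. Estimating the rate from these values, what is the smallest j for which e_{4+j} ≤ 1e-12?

19

Rate ρ ≈ e_4/e_3 = 0.0001643/0.0004572 = 0.3594.
After j more steps, e_{4+j} ≈ 0.0001643·ρ^j; need ρ^j ≤ 1e-12/0.0001643 = 6.08643e-09.
j ≥ ln(6.08643e-09)/ln(0.3594) = -18.9172/-1.02332 = 18.486.
So 19 more iterations are needed.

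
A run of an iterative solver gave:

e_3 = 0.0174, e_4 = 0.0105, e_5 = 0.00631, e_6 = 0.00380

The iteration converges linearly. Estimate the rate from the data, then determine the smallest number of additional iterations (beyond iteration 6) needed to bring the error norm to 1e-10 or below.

35

Rate ρ ≈ e_6/e_5 = 0.00380/0.00631 = 0.6022.
After j more steps, e_{6+j} ≈ 0.00380·ρ^j; need ρ^j ≤ 1e-10/0.00380 = 2.63158e-08.
j ≥ ln(2.63158e-08)/ln(0.6022) = -17.4531/-0.50717 = 34.413.
So 35 more iterations are needed.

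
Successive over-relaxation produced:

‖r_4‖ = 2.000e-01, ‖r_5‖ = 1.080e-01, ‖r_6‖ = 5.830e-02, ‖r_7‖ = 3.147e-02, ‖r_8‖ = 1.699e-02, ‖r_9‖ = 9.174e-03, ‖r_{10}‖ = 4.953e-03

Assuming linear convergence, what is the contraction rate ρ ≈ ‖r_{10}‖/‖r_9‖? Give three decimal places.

0.540

ρ ≈ ‖r_{10}‖/‖r_9‖ = 4.953e-03/9.174e-03 = 0.53990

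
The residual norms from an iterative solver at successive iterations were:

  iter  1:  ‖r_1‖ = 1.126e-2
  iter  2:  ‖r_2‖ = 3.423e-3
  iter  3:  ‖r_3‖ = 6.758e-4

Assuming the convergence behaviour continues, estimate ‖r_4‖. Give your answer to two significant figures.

First estimate the order: p ≈ ln(‖r_3‖/‖r_2‖) / ln(‖r_2‖/‖r_1‖) = ln(6.758e-4/3.423e-3)/ln(3.423e-3/1.126e-2) = ln(0.197429)/ln(0.303996) ≈ 1.3625.
Then ‖r_4‖ ≈ ‖r_3‖·(‖r_3‖/‖r_2‖)^p = 6.758e-4·(0.197429)^1.3625 = 6.758e-4·0.109647 ≈ 7.41e-05.

7.4e-5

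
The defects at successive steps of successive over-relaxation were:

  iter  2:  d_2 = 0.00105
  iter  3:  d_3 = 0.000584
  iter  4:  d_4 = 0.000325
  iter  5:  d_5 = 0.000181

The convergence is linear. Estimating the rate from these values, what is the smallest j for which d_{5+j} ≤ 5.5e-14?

38

Rate ρ ≈ d_5/d_4 = 0.000181/0.000325 = 0.5569.
After j more steps, d_{5+j} ≈ 0.000181·ρ^j; need ρ^j ≤ 5.5e-14/0.000181 = 3.03867e-10.
j ≥ ln(3.03867e-10)/ln(0.5569) = -21.9144/-0.58537 = 37.437.
So 38 more iterations are needed.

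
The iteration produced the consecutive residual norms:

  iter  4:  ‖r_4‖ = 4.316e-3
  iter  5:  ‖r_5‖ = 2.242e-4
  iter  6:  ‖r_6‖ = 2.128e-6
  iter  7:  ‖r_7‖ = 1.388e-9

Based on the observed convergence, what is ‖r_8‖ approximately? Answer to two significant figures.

First estimate the order: p ≈ ln(‖r_7‖/‖r_6‖) / ln(‖r_6‖/‖r_5‖) = ln(1.388e-9/2.128e-6)/ln(2.128e-6/2.242e-4) = ln(0.000652256)/ln(0.00949153) ≈ 1.5749.
Then ‖r_8‖ ≈ ‖r_7‖·(‖r_7‖/‖r_6‖)^p = 1.388e-9·(0.000652256)^1.5749 = 1.388e-9·9.61672e-06 ≈ 1.335e-14.

1.3e-14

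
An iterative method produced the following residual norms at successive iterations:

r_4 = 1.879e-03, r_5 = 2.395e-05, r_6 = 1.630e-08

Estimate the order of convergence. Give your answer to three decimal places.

p ≈ ln(r_6/r_5) / ln(r_5/r_4)
  = ln(1.630e-08/2.395e-05) / ln(2.395e-05/1.879e-03)
  = ln(0.000680585) / ln(0.0127461)
  = -7.292558 / -4.362530 ≈ 1.671635

1.672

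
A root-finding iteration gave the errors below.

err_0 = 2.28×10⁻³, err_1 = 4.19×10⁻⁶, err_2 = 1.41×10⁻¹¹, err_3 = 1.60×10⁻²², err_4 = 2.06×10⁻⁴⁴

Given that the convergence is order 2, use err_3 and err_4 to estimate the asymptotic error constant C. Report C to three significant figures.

0.805

C ≈ err_4 / err_3^2
  = 2.06×10⁻⁴⁴ / (1.60×10⁻²²)^2
  = 2.06×10⁻⁴⁴ / 2.56e-44 ≈ 0.80469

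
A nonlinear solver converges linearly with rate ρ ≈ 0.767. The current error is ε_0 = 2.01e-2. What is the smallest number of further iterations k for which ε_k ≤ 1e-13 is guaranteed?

99

After k steps, ε_k ≈ 2.01e-2·0.767^k.
Need 0.767^k ≤ 1e-13/2.01e-2 = 4.97512e-12.
k ≥ ln(4.97512e-12)/ln(0.767) = -26.0266/-0.26527 = 98.114.
Smallest integer k = 99.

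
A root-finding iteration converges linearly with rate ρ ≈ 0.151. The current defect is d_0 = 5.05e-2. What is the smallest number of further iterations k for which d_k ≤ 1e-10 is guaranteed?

After k steps, d_k ≈ 5.05e-2·0.151^k.
Need 0.151^k ≤ 1e-10/5.05e-2 = 1.9802e-09.
k ≥ ln(1.9802e-09)/ln(0.151) = -20.0401/-1.89048 = 10.601.
Smallest integer k = 11.

11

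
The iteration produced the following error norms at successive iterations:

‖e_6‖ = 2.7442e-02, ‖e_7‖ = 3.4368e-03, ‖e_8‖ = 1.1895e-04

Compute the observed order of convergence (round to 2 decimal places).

p ≈ ln(‖e_8‖/‖e_7‖) / ln(‖e_7‖/‖e_6‖)
  = ln(1.1895e-04/3.4368e-03) / ln(3.4368e-03/2.7442e-02)
  = ln(0.0346107) / ln(0.125239)
  = -3.36359 / -2.07753 ≈ 1.61903

1.62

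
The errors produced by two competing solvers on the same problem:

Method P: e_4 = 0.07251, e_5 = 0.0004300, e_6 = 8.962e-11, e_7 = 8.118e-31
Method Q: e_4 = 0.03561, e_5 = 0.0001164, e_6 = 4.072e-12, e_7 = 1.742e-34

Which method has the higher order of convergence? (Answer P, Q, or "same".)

same

Method P: p ≈ ln(8.118e-31/8.962e-11)/ln(8.962e-11/0.0004300) ≈ 3.00.
Method Q: p ≈ ln(1.742e-34/4.072e-12)/ln(4.072e-12/0.0001164) ≈ 3.00.
Both orders ≈ 3.0 — effectively the same.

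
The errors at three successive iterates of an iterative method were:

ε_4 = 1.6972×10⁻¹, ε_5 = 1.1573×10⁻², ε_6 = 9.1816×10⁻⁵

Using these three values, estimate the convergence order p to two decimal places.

p ≈ ln(ε_6/ε_5) / ln(ε_5/ε_4)
  = ln(9.1816×10⁻⁵/1.1573×10⁻²) / ln(1.1573×10⁻²/1.6972×10⁻¹)
  = ln(0.00793364) / ln(0.0681888)
  = -4.83664 / -2.68547 ≈ 1.80104

1.80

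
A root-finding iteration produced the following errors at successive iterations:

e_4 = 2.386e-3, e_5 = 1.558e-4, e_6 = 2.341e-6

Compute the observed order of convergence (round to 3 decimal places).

p ≈ ln(e_6/e_5) / ln(e_5/e_4)
  = ln(2.341e-6/1.558e-4) / ln(1.558e-4/2.386e-3)
  = ln(0.0150257) / ln(0.0652976)
  = -4.197993 / -2.728800 ≈ 1.538403

1.538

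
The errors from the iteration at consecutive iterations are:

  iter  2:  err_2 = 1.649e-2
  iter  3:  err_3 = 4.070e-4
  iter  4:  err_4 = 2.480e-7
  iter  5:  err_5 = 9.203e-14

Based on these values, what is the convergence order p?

Consecutive ratios: err_5/err_4 = 9.203e-14/2.480e-7 = 3.71089e-07, err_4/err_3 = 2.480e-7/4.070e-4 = 0.000609337.
p ≈ ln(3.71089e-07)/ln(0.000609337) = -14.8068/-7.4031 ≈ 2.00.
So the convergence is quadratic (order 2).

2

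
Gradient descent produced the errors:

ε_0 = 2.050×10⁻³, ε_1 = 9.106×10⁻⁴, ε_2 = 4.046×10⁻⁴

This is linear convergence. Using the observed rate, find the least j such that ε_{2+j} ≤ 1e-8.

Rate ρ ≈ ε_2/ε_1 = 4.046×10⁻⁴/9.106×10⁻⁴ = 0.4443.
After j more steps, ε_{2+j} ≈ 4.046×10⁻⁴·ρ^j; need ρ^j ≤ 1e-8/4.046×10⁻⁴ = 2.47158e-05.
j ≥ ln(2.47158e-05)/ln(0.4443) = -10.6081/-0.81126 = 13.076.
So 14 more iterations are needed.

14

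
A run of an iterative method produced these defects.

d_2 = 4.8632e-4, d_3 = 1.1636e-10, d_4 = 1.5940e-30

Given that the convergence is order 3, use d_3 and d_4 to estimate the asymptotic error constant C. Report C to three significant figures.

C ≈ d_4 / d_3^3
  = 1.5940e-30 / (1.1636e-10)^3
  = 1.5940e-30 / 1.57547e-30 ≈ 1.0118

1.01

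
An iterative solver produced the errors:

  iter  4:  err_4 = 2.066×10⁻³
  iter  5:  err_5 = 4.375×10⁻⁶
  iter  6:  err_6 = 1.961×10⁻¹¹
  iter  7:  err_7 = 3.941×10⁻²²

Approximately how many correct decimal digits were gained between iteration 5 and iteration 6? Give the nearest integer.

Digits gained ≈ log₁₀(err_5/err_6) = log₁₀(4.375×10⁻⁶/1.961×10⁻¹¹) = log₁₀(223100) ≈ 5.349.

5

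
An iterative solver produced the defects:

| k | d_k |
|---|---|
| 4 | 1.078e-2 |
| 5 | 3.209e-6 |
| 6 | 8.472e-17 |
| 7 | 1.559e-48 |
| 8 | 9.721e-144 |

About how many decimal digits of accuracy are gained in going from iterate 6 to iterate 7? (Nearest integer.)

32

Digits gained ≈ log₁₀(d_6/d_7) = log₁₀(8.472e-17/1.559e-48) = log₁₀(5.43425e+31) ≈ 31.735.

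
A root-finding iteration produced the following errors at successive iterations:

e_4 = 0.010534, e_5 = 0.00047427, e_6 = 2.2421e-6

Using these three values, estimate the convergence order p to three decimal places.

1.727

p ≈ ln(e_6/e_5) / ln(e_5/e_4)
  = ln(2.2421e-6/0.00047427) / ln(0.00047427/0.010534)
  = ln(0.00472748) / ln(0.0450228)
  = -5.354363 / -3.100586 ≈ 1.726887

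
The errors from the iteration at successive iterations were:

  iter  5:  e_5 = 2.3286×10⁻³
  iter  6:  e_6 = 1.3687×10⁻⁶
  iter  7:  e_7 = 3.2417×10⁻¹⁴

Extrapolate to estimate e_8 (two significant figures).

First estimate the order: p ≈ ln(e_7/e_6) / ln(e_6/e_5) = ln(3.2417×10⁻¹⁴/1.3687×10⁻⁶)/ln(1.3687×10⁻⁶/2.3286×10⁻³) = ln(2.36845e-08)/ln(0.000587778) ≈ 2.3603.
Then e_8 ≈ e_7·(e_7/e_6)^p = 3.2417×10⁻¹⁴·(2.36845e-08)^2.3603 = 3.2417×10⁻¹⁴·1.00334e-18 ≈ 3.253e-32.

3.3e-32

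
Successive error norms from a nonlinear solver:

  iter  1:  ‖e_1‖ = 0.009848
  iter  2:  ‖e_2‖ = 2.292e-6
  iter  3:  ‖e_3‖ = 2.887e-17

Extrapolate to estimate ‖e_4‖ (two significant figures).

First estimate the order: p ≈ ln(‖e_3‖/‖e_2‖) / ln(‖e_2‖/‖e_1‖) = ln(2.887e-17/2.292e-6)/ln(2.292e-6/0.009848) = ln(1.2596e-11)/ln(0.000232738) ≈ 3.0001.
Then ‖e_4‖ ≈ ‖e_3‖·(‖e_3‖/‖e_2‖)^p = 2.887e-17·(1.2596e-11)^3.0001 = 2.887e-17·1.99346e-33 ≈ 5.755e-50.

5.8e-50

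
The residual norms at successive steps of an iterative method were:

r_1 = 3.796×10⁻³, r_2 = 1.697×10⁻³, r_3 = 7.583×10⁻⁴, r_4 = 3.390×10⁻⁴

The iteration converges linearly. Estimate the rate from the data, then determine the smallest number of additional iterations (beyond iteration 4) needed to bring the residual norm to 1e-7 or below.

Rate ρ ≈ r_4/r_3 = 3.390×10⁻⁴/7.583×10⁻⁴ = 0.4471.
After j more steps, r_{4+j} ≈ 3.390×10⁻⁴·ρ^j; need ρ^j ≤ 1e-7/3.390×10⁻⁴ = 0.000294985.
j ≥ ln(0.000294985)/ln(0.4471) = -8.1286/-0.80497 = 10.098.
So 11 more iterations are needed.

11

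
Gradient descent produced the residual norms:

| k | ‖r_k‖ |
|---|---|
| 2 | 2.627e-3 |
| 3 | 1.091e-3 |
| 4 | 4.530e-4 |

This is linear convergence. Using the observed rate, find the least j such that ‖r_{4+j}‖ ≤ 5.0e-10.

16

Rate ρ ≈ ‖r_4‖/‖r_3‖ = 4.530e-4/1.091e-3 = 0.4152.
After j more steps, ‖r_{4+j}‖ ≈ 4.530e-4·ρ^j; need ρ^j ≤ 5.0e-10/4.530e-4 = 1.10375e-06.
j ≥ ln(1.10375e-06)/ln(0.4152) = -13.7168/-0.87899 = 15.605.
So 16 more iterations are needed.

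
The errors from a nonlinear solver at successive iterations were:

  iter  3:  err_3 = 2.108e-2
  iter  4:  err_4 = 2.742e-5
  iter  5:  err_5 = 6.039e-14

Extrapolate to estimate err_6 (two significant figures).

First estimate the order: p ≈ ln(err_5/err_4) / ln(err_4/err_3) = ln(6.039e-14/2.742e-5)/ln(2.742e-5/2.108e-2) = ln(2.20241e-09)/ln(0.00130076) ≈ 2.9999.
Then err_6 ≈ err_5·(err_5/err_4)^p = 6.039e-14·(2.20241e-09)^2.9999 = 6.039e-14·1.07043e-26 ≈ 6.464e-40.

6.5e-40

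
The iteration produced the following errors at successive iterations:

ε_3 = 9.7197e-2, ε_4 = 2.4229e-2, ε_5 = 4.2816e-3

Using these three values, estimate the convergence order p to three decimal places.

p ≈ ln(ε_5/ε_4) / ln(ε_4/ε_3)
  = ln(4.2816e-3/2.4229e-2) / ln(2.4229e-2/9.7197e-2)
  = ln(0.176714) / ln(0.249277)
  = -1.733223 / -1.389191 ≈ 1.247649

1.248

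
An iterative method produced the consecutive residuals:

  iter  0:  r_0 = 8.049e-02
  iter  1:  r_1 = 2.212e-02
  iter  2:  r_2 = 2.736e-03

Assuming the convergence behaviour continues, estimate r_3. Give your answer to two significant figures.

First estimate the order: p ≈ ln(r_2/r_1) / ln(r_1/r_0) = ln(2.736e-03/2.212e-02)/ln(2.212e-02/8.049e-02) = ln(0.123689)/ln(0.274817) ≈ 1.6181.
Then r_3 ≈ r_2·(r_2/r_1)^p = 2.736e-03·(0.123689)^1.6181 = 2.736e-03·0.0339861 ≈ 9.299e-05.

9.3e-5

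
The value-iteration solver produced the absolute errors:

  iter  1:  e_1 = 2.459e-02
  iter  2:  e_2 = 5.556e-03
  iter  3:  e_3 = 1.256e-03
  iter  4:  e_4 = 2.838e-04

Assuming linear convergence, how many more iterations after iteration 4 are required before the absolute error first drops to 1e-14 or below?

Rate ρ ≈ e_4/e_3 = 2.838e-04/1.256e-03 = 0.2260.
After j more steps, e_{4+j} ≈ 2.838e-04·ρ^j; need ρ^j ≤ 1e-14/2.838e-04 = 3.52361e-11.
j ≥ ln(3.52361e-11)/ln(0.2260) = -24.0689/-1.48722 = 16.184.
So 17 more iterations are needed.

17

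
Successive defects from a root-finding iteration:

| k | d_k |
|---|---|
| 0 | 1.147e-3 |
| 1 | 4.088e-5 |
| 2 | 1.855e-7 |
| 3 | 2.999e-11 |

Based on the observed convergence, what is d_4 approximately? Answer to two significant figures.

2.2e-17

First estimate the order: p ≈ ln(d_3/d_2) / ln(d_2/d_1) = ln(2.999e-11/1.855e-7)/ln(1.855e-7/4.088e-5) = ln(0.000161671)/ln(0.00453767) ≈ 1.6181.
Then d_4 ≈ d_3·(d_3/d_2)^p = 2.999e-11·(0.000161671)^1.6181 = 2.999e-11·7.33141e-07 ≈ 2.199e-17.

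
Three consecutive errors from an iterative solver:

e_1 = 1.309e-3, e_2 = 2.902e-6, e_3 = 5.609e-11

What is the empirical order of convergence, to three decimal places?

1.776

p ≈ ln(e_3/e_2) / ln(e_2/e_1)
  = ln(5.609e-11/2.902e-6) / ln(2.902e-6/1.309e-3)
  = ln(1.9328e-05) / ln(0.00221696)
  = -10.853956 / -6.111618 ≈ 1.775955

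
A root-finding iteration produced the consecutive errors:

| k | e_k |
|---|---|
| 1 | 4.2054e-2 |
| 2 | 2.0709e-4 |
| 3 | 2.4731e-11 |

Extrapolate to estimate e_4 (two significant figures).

4.2e-32

First estimate the order: p ≈ ln(e_3/e_2) / ln(e_2/e_1) = ln(2.4731e-11/2.0709e-4)/ln(2.0709e-4/4.2054e-2) = ln(1.19422e-07)/ln(0.00492438) ≈ 3.0000.
Then e_4 ≈ e_3·(e_3/e_2)^p = 2.4731e-11·(1.19422e-07)^3.0000 = 2.4731e-11·1.70315e-21 ≈ 4.212e-32.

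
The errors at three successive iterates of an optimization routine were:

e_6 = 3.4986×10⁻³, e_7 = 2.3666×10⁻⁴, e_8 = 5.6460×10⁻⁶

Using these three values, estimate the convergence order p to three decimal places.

p ≈ ln(e_8/e_7) / ln(e_7/e_6)
  = ln(5.6460×10⁻⁶/2.3666×10⁻⁴) / ln(2.3666×10⁻⁴/3.4986×10⁻³)
  = ln(0.023857) / ln(0.0676442)
  = -3.735678 / -2.693494 ≈ 1.386926

1.387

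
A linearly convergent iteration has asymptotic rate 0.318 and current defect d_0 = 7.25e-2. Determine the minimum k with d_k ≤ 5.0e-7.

11

After k steps, d_k ≈ 7.25e-2·0.318^k.
Need 0.318^k ≤ 5.0e-7/7.25e-2 = 6.89655e-06.
k ≥ ln(6.89655e-06)/ln(0.318) = -11.8845/-1.14570 = 10.373.
Smallest integer k = 11.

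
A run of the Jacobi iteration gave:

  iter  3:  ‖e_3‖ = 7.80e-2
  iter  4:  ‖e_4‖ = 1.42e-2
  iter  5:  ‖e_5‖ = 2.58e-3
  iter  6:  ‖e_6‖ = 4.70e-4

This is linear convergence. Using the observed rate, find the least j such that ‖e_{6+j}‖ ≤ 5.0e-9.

7

Rate ρ ≈ ‖e_6‖/‖e_5‖ = 4.70e-4/2.58e-3 = 0.1822.
After j more steps, ‖e_{6+j}‖ ≈ 4.70e-4·ρ^j; need ρ^j ≤ 5.0e-9/4.70e-4 = 1.06383e-05.
j ≥ ln(1.06383e-05)/ln(0.1822) = -11.4510/-1.70265 = 6.725.
So 7 more iterations are needed.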